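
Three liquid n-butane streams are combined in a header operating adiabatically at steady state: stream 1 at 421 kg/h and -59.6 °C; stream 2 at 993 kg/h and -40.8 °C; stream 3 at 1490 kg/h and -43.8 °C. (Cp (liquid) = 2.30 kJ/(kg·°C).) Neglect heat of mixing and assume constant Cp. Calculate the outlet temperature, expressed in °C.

Energy balance with Q = 0: Σ ṁᵢCp,ᵢ(T_out − Tᵢ) = 0
T_out = Σ ṁᵢCp,ᵢTᵢ / Σ ṁᵢCp,ᵢ
      = -301000 / 6679.2 = -45.065 °C

T_out = -45.1 °C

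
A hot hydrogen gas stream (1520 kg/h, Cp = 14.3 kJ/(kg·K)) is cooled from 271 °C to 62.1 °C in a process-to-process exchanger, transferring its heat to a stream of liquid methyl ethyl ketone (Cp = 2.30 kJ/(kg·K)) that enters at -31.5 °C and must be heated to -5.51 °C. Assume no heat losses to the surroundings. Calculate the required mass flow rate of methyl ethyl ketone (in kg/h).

Heat released by hot stream: Q = 1520 × 14.3 × (271 − 62.1) = 4.5407e+06 kJ/h
Energy balance on cold side (adiabatic exchanger): Q = ṁ_c·Cp_c·(T_c,out − T_c,in)
ṁ_c = 4.5407e+06 / [2.30 × (-5.51 − -31.5)] = 75960 kg/h

ṁ_c = 76000 kg/h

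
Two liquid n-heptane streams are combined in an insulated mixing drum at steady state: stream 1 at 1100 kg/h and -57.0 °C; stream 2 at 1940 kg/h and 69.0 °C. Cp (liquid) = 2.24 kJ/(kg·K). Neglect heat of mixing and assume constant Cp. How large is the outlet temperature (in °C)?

Adiabatic, steady state ⇒ Σ ṁᵢCp,ᵢ(T_out − Tᵢ) = 0
T_out = Σ ṁᵢCp,ᵢTᵢ / Σ ṁᵢCp,ᵢ
      = 159400 / 6809.6 = 23.408 °C

T_out = 23.4 °C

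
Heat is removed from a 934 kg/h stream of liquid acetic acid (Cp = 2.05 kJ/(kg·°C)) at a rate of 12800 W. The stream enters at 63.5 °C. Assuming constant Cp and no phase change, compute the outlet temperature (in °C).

T_out = 39.4 °C

Q = 12800 W = 46080 kJ/h
ΔT = Q/(ṁ·Cp) = 46080/(934×2.05) = 24.066 K
T_out = 63.5 − 24.066 = 39.434 °C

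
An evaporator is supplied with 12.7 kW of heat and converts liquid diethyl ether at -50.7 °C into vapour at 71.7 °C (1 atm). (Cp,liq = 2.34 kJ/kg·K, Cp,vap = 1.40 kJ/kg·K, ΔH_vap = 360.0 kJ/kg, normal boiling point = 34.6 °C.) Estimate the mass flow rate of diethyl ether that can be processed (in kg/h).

ṁ = 74.8 kg/h

Δh = 2.34×(34.6−-50.7) + 360.0 + 1.40×(71.7−34.6) = 611.54 kJ/kg
Q = 12.7 kW = 12.7 kJ/s = 45720 kJ/h
ṁ = Q/Δh = 45720 / 611.54 = 74.762 kg/h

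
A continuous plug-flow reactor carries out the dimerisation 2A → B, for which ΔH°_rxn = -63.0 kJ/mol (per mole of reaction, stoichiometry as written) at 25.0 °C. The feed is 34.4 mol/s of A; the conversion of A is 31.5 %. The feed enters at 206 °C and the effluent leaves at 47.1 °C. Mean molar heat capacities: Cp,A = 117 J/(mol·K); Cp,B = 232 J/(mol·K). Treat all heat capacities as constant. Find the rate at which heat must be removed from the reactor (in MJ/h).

Q_out = 3530 MJ/h

Extent of reaction ξ = 0.315 × 34.4 / 2 = 5.418 mol/s
Reaction term: ξ·ΔH°_rxn = 5.418 × -63.0 = -341.33 kJ/s
Sensible, feed 206→25 °C: -728.49 kJ/s
Outlet flows (mol/s): A 23.564, B 5.418
Sensible, products 25→47.1 °C: 88.709 kJ/s
Q = ΔH = -981.11 kJ/s = -981.11 kW
Heat removed = 3532 MJ/h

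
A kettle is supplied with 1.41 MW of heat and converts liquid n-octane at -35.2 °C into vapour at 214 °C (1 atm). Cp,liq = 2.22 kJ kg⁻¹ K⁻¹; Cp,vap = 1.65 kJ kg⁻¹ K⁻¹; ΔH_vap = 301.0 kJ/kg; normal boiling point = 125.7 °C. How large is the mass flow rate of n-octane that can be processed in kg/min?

Δh = 2.22×(125.7−-35.2) + 301.0 + 1.65×(214−125.7) = 803.89 kJ/kg
Q = 1.41 MW = 1410 kJ/s = 84600 kJ/min
ṁ = Q/Δh = 84600 / 803.89 = 105.24 kg/min

ṁ = 105 kg/min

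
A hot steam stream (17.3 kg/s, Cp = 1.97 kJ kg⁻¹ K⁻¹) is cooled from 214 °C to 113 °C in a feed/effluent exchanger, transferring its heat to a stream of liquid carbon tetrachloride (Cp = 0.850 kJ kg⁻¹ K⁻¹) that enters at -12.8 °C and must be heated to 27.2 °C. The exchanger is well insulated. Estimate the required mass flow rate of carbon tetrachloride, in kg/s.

Heat released by hot stream: Q = 17.3 × 1.97 × (214 − 113) = 3442.2 kJ/s
Energy balance on cold side (adiabatic exchanger): Q = ṁ_c·Cp_c·(T_c,out − T_c,in)
ṁ_c = 3442.2 / [0.850 × (27.2 − -12.8)] = 101.24 kg/s

ṁ_c = 101 kg/s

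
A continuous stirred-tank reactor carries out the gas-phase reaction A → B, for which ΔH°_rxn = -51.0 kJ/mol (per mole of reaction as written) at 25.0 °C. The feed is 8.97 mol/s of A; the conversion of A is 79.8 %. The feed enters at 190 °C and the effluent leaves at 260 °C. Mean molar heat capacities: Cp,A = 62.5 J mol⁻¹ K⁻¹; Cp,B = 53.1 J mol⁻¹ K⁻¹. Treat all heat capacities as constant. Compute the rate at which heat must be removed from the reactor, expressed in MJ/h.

Q_out = 1230 MJ/h

Extent of reaction ξ = 0.798 × 8.97 = 7.1581 mol/s
Reaction term: ξ·ΔH°_rxn = 7.1581 × -51.0 = -365.06 kJ/s
Sensible, feed 190→25 °C: -92.503 kJ/s
Outlet flows (mol/s): A 1.8119, B 7.1581
Sensible, products 25→260 °C: 115.93 kJ/s
Q = ΔH = -341.63 kJ/s = -341.63 kW
Heat removed = 1229.9 MJ/h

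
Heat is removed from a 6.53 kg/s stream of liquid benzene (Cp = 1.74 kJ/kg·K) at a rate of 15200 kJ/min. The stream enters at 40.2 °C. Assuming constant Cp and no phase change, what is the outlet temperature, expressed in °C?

T_out = 17.9 °C

Q = 15200 kJ/min = 253.33 kJ/s
ΔT = Q/(ṁ·Cp) = 253.33/(6.53×1.74) = 22.296 K
T_out = 40.2 − 22.296 = 17.904 °C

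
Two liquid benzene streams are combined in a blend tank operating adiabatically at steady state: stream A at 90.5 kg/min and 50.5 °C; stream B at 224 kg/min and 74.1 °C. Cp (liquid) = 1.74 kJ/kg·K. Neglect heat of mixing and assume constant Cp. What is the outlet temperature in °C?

Energy balance with Q = 0: Σ ṁᵢCp,ᵢ(T_out − Tᵢ) = 0
T_out = Σ ṁᵢCp,ᵢTᵢ / Σ ṁᵢCp,ᵢ
      = 36833 / 547.23 = 67.309 °C

T_out = 67.3 °C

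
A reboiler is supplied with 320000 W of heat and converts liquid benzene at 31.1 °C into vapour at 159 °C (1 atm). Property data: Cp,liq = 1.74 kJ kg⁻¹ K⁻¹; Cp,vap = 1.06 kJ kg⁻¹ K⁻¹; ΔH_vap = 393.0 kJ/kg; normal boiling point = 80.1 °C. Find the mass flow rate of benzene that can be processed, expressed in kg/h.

ṁ = 2050 kg/h

Δh = 1.74×(80.1−31.1) + 393.0 + 1.06×(159−80.1) = 561.89 kJ/kg
Q = 320000 W = 320 kJ/s = 1.152e+06 kJ/h
ṁ = Q/Δh = 1.152e+06 / 561.89 = 2050.2 kg/h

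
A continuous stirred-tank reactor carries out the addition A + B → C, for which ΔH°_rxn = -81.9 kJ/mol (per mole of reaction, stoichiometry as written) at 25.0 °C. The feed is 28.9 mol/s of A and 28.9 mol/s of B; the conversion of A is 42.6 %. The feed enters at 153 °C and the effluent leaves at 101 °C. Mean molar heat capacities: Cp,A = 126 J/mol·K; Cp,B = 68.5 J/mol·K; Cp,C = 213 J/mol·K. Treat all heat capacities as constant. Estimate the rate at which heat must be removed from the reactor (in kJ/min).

Extent of reaction ξ = 0.426 × 28.9 = 12.311 mol/s
Reaction term: ξ·ΔH°_rxn = 12.311 × -81.9 = -1008.3 kJ/s
Sensible, feed 153→25 °C: -719.49 kJ/s
Outlet flows (mol/s): A 16.589, B 16.589, C 12.311
Sensible, products 25→101 °C: 444.51 kJ/s
Q = ΔH = -1283.3 kJ/s = -1283.3 kW
Heat removed = 76997 kJ/min

Q_out = 77000 kJ/min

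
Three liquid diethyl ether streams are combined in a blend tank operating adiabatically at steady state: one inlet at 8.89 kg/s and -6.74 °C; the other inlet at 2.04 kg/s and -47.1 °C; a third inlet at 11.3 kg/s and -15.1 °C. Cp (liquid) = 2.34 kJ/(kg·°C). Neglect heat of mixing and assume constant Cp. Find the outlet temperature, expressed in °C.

No heat crosses the boundary, so H_out = H_in.
Σ ṁᵢCp,ᵢTᵢ = 8.89×2.34×-6.74 + 2.04×2.34×-47.1 + 11.3×2.34×-15.1 = -764.32
Σ ṁᵢCp,ᵢ = 8.89×2.34 + 2.04×2.34 + 11.3×2.34 = 52.018
T_out = -764.32 / 52.018 = -14.693 °C

T_out = -14.7 °C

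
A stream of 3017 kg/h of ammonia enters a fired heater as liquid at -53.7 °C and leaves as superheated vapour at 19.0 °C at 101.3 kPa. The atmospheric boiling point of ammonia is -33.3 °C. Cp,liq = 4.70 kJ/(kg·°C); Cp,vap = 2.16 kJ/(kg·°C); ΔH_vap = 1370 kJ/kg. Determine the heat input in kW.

liquid -53.7→-33.3 °C: 95.88 kJ/kg
vaporisation at -33.3 °C: 1370 kJ/kg
vapour -33.3→19.0 °C: 112.97 kJ/kg
Δh = 95.88 + 1370 + 112.97 = 1578.8 kJ/kg
Q = ṁ·Δh = 3017 kg/h × 1578.8 kJ/kg = 4.7634e+06 kJ/h
|Q| = 1323.2 kW

Q = 1320 kW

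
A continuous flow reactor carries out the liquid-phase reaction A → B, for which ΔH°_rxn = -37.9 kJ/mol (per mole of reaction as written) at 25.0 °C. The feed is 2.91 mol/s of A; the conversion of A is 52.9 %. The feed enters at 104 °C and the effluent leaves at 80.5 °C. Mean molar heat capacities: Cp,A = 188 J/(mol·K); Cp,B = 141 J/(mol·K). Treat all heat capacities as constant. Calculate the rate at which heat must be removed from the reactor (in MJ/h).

Extent of reaction ξ = 0.529 × 2.91 = 1.5394 mol/s
Reaction term: ξ·ΔH°_rxn = 1.5394 × -37.9 = -58.343 kJ/s
Sensible, feed 104→25 °C: -43.219 kJ/s
Outlet flows (mol/s): A 1.3706, B 1.5394
Sensible, products 25→80.5 °C: 26.347 kJ/s
Q = ΔH = -75.215 kJ/s = -75.215 kW
Heat removed = 270.77 MJ/h

Q_out = 271 MJ/h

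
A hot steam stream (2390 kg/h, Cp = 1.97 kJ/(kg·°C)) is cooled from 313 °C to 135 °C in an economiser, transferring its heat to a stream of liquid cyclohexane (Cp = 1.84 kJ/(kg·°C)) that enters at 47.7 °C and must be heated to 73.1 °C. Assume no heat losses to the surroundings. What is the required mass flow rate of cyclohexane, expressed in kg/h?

Heat released by hot stream: Q = 2390 × 1.97 × (313 − 135) = 838080 kJ/h
Energy balance on cold side (adiabatic exchanger): Q = ṁ_c·Cp_c·(T_c,out − T_c,in)
ṁ_c = 838080 / [1.84 × (73.1 − 47.7)] = 17932 kg/h

ṁ_c = 17900 kg/h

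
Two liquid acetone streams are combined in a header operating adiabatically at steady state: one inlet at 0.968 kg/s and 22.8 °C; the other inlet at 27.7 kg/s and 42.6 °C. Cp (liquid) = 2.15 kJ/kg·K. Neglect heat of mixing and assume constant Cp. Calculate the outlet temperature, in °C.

Adiabatic, steady state ⇒ Σ ṁᵢCp,ᵢ(T_out − Tᵢ) = 0
T_out = Σ ṁᵢCp,ᵢTᵢ / Σ ṁᵢCp,ᵢ
      = 2584.5 / 61.636 = 41.931 °C

T_out = 41.9 °C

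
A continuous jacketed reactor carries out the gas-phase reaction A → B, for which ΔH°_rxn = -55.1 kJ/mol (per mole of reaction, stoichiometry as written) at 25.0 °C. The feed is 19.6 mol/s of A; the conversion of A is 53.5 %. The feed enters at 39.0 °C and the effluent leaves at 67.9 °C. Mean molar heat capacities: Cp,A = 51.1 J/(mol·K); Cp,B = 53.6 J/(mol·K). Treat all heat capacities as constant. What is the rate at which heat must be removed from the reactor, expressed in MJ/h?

Q_out = 1970 MJ/h

Extent of reaction ξ = 0.535 × 19.6 = 10.486 mol/s
Reaction term: ξ·ΔH°_rxn = 10.486 × -55.1 = -577.78 kJ/s
Sensible, feed 39.0→25 °C: -14.022 kJ/s
Outlet flows (mol/s): A 9.114, B 10.486
Sensible, products 25→67.9 °C: 44.092 kJ/s
Q = ΔH = -547.71 kJ/s = -547.71 kW
Heat removed = 1971.8 MJ/h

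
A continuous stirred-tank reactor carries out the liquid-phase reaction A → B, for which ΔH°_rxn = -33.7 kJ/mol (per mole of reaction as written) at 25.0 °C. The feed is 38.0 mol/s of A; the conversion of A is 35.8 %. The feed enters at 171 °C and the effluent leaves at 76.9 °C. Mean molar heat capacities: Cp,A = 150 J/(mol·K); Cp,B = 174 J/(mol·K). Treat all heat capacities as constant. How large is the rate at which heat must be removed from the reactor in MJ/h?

Extent of reaction ξ = 0.358 × 38.0 = 13.604 mol/s
Reaction term: ξ·ΔH°_rxn = 13.604 × -33.7 = -458.45 kJ/s
Sensible, feed 171→25 °C: -832.2 kJ/s
Outlet flows (mol/s): A 24.396, B 13.604
Sensible, products 25→76.9 °C: 312.78 kJ/s
Q = ΔH = -977.88 kJ/s = -977.88 kW
Heat removed = 3520.4 MJ/h

Q_out = 3520 MJ/h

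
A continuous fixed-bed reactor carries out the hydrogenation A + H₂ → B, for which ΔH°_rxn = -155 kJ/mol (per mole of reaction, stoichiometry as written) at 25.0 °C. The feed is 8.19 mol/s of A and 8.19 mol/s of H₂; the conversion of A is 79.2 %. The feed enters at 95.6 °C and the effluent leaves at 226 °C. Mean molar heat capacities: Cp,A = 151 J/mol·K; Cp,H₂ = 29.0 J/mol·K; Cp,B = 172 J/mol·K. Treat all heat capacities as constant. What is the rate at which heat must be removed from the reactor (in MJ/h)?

Q_out = 2960 MJ/h

Extent of reaction ξ = 0.792 × 8.19 = 6.4865 mol/s
Reaction term: ξ·ΔH°_rxn = 6.4865 × -155 = -1005.4 kJ/s
Sensible, feed 95.6→25 °C: -104.08 kJ/s
Outlet flows (mol/s): A 1.7035, H₂ 1.7035, B 6.4865
Sensible, products 25→226 °C: 285.88 kJ/s
Q = ΔH = -823.6 kJ/s = -823.6 kW
Heat removed = 2965 MJ/h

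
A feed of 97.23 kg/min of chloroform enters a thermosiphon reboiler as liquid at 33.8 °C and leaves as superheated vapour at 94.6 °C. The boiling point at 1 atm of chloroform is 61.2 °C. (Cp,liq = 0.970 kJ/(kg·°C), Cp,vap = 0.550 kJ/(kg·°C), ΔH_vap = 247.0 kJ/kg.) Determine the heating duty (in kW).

liquid 33.8→61.2 °C: 26.578 kJ/kg
vaporisation at 61.2 °C: 247 kJ/kg
vapour 61.2→94.6 °C: 18.37 kJ/kg
Δh = 26.578 + 247 + 18.37 = 291.95 kJ/kg
Q = ṁ·Δh = 97.23 kg/min × 291.95 kJ/kg = 28386 kJ/min
|Q| = 473.1 kW

Q = 473 kW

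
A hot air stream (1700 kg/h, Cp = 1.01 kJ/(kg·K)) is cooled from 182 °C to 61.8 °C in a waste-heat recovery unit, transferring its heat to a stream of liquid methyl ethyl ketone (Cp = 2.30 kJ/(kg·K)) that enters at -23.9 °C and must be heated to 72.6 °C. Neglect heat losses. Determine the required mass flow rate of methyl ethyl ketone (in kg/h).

ṁ_c = 930 kg/h

Heat released by hot stream: Q = 1700 × 1.01 × (182 − 61.8) = 206380 kJ/h
Energy balance on cold side (adiabatic exchanger): Q = ṁ_c·Cp_c·(T_c,out − T_c,in)
ṁ_c = 206380 / [2.30 × (72.6 − -23.9)] = 929.86 kg/h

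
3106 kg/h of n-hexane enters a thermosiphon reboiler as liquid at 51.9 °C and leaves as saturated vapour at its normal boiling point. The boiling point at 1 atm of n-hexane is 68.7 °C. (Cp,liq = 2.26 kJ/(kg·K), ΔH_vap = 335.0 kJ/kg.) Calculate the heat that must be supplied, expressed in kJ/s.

Q = 322 kJ/s

liquid 51.9→68.7 °C: 37.968 kJ/kg
vaporisation at 68.7 °C: 335 kJ/kg
Δh = 37.968 + 335 = 372.97 kJ/kg
Q = ṁ·Δh = 3106 kg/h × 372.97 kJ/kg = 1.1584e+06 kJ/h
|Q| = 321.79 kW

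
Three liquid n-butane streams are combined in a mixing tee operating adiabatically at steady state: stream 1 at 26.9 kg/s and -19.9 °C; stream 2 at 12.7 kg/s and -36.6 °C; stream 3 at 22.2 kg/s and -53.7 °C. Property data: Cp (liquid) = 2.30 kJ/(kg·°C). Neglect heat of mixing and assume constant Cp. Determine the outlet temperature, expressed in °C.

Adiabatic, steady state ⇒ Σ ṁᵢCp,ᵢ(T_out − Tᵢ) = 0
Σ ṁᵢCp,ᵢTᵢ = 26.9×2.30×-19.9 + 12.7×2.30×-36.6 + 22.2×2.30×-53.7 = -5042.2
Σ ṁᵢCp,ᵢ = 26.9×2.30 + 12.7×2.30 + 22.2×2.30 = 142.14
T_out = -5042.2 / 142.14 = -35.474 °C

T_out = -35.5 °C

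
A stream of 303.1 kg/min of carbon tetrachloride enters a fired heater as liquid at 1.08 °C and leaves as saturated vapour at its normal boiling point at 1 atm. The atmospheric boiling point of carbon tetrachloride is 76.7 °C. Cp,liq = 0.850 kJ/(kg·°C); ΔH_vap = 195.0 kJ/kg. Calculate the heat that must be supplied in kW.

liquid 1.08→76.7 °C: 64.277 kJ/kg
vaporisation at 76.7 °C: 195 kJ/kg
Δh = 64.277 + 195 = 259.28 kJ/kg
Q = ṁ·Δh = 303.1 kg/min × 259.28 kJ/kg = 78587 kJ/min
|Q| = 1309.8 kW

Q = 1310 kW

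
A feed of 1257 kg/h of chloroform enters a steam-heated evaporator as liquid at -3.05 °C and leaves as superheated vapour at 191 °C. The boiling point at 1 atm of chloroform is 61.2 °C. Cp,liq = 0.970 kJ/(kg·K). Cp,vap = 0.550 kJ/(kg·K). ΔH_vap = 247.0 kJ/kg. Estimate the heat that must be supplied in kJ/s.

Q = 133 kJ/s

liquid -3.05→61.2 °C: 62.322 kJ/kg
vaporisation at 61.2 °C: 247 kJ/kg
vapour 61.2→191 °C: 71.39 kJ/kg
Δh = 62.322 + 247 + 71.39 = 380.71 kJ/kg
Q = ṁ·Δh = 1257 kg/h × 380.71 kJ/kg = 478560 kJ/h
|Q| = 132.93 kW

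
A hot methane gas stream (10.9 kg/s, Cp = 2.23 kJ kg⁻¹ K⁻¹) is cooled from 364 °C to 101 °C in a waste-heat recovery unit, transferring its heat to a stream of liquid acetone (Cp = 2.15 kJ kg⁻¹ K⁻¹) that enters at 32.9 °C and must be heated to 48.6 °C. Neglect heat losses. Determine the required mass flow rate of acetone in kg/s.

Heat released by hot stream: Q = 10.9 × 2.23 × (364 − 101) = 6392.7 kJ/s
Energy balance on cold side (adiabatic exchanger): Q = ṁ_c·Cp_c·(T_c,out − T_c,in)
ṁ_c = 6392.7 / [2.15 × (48.6 − 32.9)] = 189.39 kg/s

ṁ_c = 189 kg/s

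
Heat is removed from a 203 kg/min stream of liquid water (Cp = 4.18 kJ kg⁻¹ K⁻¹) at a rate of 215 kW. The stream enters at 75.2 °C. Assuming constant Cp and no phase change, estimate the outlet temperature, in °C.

Q = 215 kW = 12900 kJ/min
ΔT = Q/(ṁ·Cp) = 12900/(203×4.18) = 15.203 K
T_out = 75.2 − 15.203 = 59.997 °C

T_out = 60.0 °C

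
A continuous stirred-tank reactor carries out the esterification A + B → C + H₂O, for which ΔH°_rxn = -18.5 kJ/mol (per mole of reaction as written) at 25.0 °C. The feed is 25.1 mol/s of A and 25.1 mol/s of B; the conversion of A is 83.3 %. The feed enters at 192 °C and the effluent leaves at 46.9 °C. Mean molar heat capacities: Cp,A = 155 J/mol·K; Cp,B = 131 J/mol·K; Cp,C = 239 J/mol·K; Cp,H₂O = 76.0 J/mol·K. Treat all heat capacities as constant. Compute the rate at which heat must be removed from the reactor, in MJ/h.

Q_out = 5090 MJ/h

Extent of reaction ξ = 0.833 × 25.1 = 20.908 mol/s
Reaction term: ξ·ΔH°_rxn = 20.908 × -18.5 = -386.8 kJ/s
Sensible, feed 192→25 °C: -1198.8 kJ/s
Outlet flows (mol/s): A 4.1917, B 4.1917, C 20.908, H₂O 20.908
Sensible, products 25→46.9 °C: 170.49 kJ/s
Q = ΔH = -1415.1 kJ/s = -1415.1 kW
Heat removed = 5094.5 MJ/h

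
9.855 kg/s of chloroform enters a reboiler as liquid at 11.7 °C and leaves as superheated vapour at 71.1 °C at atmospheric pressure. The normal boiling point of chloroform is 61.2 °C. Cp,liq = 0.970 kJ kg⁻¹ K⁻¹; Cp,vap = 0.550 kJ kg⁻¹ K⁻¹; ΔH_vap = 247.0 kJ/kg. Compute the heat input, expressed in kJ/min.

liquid 11.7→61.2 °C: 48.015 kJ/kg
vaporisation at 61.2 °C: 247 kJ/kg
vapour 61.2→71.1 °C: 5.445 kJ/kg
Δh = 48.015 + 247 + 5.445 = 300.46 kJ/kg
Q = ṁ·Δh = 9.855 kg/s × 300.46 kJ/kg = 2961 kJ/s
|Q| = 2961 kW = 177660 kJ/min

Q = 178000 kJ/min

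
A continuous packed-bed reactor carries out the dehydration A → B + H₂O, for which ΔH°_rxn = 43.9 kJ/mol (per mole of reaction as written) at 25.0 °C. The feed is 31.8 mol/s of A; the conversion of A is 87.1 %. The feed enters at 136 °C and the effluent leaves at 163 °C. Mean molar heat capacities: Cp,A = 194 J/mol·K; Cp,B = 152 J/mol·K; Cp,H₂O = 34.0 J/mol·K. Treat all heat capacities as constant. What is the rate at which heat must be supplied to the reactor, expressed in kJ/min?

Extent of reaction ξ = 0.871 × 31.8 = 27.698 mol/s
Reaction term: ξ·ΔH°_rxn = 27.698 × 43.9 = 1215.9 kJ/s
Sensible, feed 136→25 °C: -684.78 kJ/s
Outlet flows (mol/s): A 4.1022, B 27.698, H₂O 27.698
Sensible, products 25→163 °C: 820.77 kJ/s
Q = ΔH = 1351.9 kJ/s = 1351.9 kW
Heat supplied = 81115 kJ/min

Q_in = 81100 kJ/min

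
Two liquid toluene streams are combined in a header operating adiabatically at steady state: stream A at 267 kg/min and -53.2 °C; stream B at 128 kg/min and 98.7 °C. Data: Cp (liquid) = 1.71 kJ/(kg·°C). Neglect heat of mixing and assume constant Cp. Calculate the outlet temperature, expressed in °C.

T_out = -3.98 °C

Adiabatic, steady state ⇒ Σ ṁᵢCp,ᵢ(T_out − Tᵢ) = 0
T_out = Σ ṁᵢCp,ᵢTᵢ / Σ ṁᵢCp,ᵢ
      = -2686.1 / 675.45 = -3.9767 °C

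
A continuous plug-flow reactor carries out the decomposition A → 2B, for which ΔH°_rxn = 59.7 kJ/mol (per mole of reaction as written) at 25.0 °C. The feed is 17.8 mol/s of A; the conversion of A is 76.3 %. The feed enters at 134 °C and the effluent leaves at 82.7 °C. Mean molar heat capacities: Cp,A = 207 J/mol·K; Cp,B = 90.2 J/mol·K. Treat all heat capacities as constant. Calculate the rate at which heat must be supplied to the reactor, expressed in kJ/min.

Extent of reaction ξ = 0.763 × 17.8 = 13.581 mol/s
Reaction term: ξ·ΔH°_rxn = 13.581 × 59.7 = 810.81 kJ/s
Sensible, feed 134→25 °C: -401.62 kJ/s
Outlet flows (mol/s): A 4.2186, B 27.163
Sensible, products 25→82.7 °C: 191.76 kJ/s
Q = ΔH = 600.94 kJ/s = 600.94 kW
Heat supplied = 36057 kJ/min

Q_in = 36100 kJ/min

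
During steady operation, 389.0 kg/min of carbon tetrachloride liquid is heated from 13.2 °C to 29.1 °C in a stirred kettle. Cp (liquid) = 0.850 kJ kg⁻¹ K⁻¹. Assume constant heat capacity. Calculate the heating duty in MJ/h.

Q = ṁ·Cp·ΔT = 389.0 × 0.850 × (29.1 − 13.2) = 5257.3 kJ/min
Converting: 5257.3 / 60 s = 87.622 kW
Heating duty = 315.44 MJ/h

Q = 315 MJ/h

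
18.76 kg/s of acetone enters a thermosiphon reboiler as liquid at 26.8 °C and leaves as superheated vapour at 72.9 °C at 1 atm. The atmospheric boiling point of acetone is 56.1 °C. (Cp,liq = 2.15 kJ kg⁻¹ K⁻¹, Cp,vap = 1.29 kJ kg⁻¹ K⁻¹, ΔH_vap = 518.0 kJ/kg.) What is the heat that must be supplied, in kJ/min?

liquid 26.8→56.1 °C: 62.995 kJ/kg
vaporisation at 56.1 °C: 518 kJ/kg
vapour 56.1→72.9 °C: 21.672 kJ/kg
Δh = 62.995 + 518 + 21.672 = 602.67 kJ/kg
Q = ṁ·Δh = 18.76 kg/s × 602.67 kJ/kg = 11306 kJ/s
|Q| = 11306 kW = 678360 kJ/min

Q = 678000 kJ/min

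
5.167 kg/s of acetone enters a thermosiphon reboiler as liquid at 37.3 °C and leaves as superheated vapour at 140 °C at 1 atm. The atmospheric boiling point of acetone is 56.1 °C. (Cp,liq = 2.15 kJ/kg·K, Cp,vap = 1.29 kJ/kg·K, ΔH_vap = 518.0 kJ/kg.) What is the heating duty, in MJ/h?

liquid 37.3→56.1 °C: 40.42 kJ/kg
vaporisation at 56.1 °C: 518 kJ/kg
vapour 56.1→140 °C: 108.23 kJ/kg
Δh = 40.42 + 518 + 108.23 = 666.65 kJ/kg
Q = ṁ·Δh = 5.167 kg/s × 666.65 kJ/kg = 3444.6 kJ/s
|Q| = 3444.6 kW = 12401 MJ/h

Q = 12400 MJ/h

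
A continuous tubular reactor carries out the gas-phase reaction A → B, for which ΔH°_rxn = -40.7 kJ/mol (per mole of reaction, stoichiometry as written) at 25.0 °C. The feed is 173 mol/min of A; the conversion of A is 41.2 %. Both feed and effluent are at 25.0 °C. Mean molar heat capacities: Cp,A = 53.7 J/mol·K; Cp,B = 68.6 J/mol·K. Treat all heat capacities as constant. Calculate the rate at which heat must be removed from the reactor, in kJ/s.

Q_out = 48.3 kJ/s

Extent of reaction ξ = 0.412 × 173 = 71.276 mol/min
Reaction term: ξ·ΔH°_rxn = 71.276 × -40.7 = -2900.9 kJ/min
Q = ΔH = -2900.9 kJ/min = -48.349 kW
Heat removed = 48.349 kJ/s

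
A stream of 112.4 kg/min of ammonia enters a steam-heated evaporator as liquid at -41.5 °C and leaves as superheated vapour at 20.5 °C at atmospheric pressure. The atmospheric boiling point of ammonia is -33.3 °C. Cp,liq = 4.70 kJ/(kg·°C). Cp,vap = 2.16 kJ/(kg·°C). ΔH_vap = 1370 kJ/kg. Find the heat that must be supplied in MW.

liquid -41.5→-33.3 °C: 38.54 kJ/kg
vaporisation at -33.3 °C: 1370 kJ/kg
vapour -33.3→20.5 °C: 116.21 kJ/kg
Δh = 38.54 + 1370 + 116.21 = 1524.7 kJ/kg
Q = ṁ·Δh = 112.4 kg/min × 1524.7 kJ/kg = 171380 kJ/min
|Q| = 2856.4 kW = 2.8564 MW

Q = 2.86 MW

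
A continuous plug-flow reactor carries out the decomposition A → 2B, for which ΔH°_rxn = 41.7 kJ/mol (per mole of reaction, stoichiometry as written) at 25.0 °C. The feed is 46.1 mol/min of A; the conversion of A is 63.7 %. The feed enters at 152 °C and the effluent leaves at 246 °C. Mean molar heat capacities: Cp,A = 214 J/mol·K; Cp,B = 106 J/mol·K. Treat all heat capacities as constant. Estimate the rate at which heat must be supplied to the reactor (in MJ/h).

Q_in = 128 MJ/h

Extent of reaction ξ = 0.637 × 46.1 = 29.366 mol/min
Reaction term: ξ·ΔH°_rxn = 29.366 × 41.7 = 1224.5 kJ/min
Sensible, feed 152→25 °C: -1252.9 kJ/min
Outlet flows (mol/min): A 16.734, B 58.731
Sensible, products 25→246 °C: 2167.3 kJ/min
Q = ΔH = 2138.9 kJ/min = 35.649 kW
Heat supplied = 128.34 MJ/h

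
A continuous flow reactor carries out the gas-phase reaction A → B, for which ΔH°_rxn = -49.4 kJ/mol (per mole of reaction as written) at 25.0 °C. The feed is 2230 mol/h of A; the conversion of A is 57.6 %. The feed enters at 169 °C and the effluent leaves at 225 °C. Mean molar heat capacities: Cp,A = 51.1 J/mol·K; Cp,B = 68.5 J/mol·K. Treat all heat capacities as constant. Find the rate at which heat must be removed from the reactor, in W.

Q_out = 14600 W

Extent of reaction ξ = 0.576 × 2230 = 1284.5 mol/h
Reaction term: ξ·ΔH°_rxn = 1284.5 × -49.4 = -63453 kJ/h
Sensible, feed 169→25 °C: -16409 kJ/h
Outlet flows (mol/h): A 945.52, B 1284.5
Sensible, products 25→225 °C: 27261 kJ/h
Q = ΔH = -52602 kJ/h = -14.612 kW
Heat removed = 14612 W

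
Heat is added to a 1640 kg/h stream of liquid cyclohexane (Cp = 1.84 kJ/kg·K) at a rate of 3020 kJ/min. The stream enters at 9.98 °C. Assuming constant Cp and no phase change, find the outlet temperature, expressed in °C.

Q = 3020 kJ/min = 181200 kJ/h
ΔT = Q/(ṁ·Cp) = 181200/(1640×1.84) = 60.048 K
T_out = 9.98 + 60.048 = 70.028 °C

T_out = 70.0 °C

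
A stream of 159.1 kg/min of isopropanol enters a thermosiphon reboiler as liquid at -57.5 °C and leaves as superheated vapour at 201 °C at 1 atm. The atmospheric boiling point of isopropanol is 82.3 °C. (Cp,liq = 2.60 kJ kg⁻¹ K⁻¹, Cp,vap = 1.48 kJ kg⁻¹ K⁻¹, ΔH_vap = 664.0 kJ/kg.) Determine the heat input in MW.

Q = 3.19 MW

liquid -57.5→82.3 °C: 363.48 kJ/kg
vaporisation at 82.3 °C: 664 kJ/kg
vapour 82.3→201 °C: 175.68 kJ/kg
Δh = 363.48 + 664 + 175.68 = 1203.2 kJ/kg
Q = ṁ·Δh = 159.1 kg/min × 1203.2 kJ/kg = 191420 kJ/min
|Q| = 3190.4 kW = 3.1904 MW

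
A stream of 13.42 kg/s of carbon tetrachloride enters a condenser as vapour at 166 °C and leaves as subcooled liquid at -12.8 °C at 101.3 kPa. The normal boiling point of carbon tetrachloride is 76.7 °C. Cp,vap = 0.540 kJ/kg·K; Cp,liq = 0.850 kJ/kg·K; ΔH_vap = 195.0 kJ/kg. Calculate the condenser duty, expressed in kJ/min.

vapour 166→76.7 °C: -48.222 kJ/kg
condensation at 76.7 °C: -195 kJ/kg
liquid 76.7→-12.8 °C: -76.075 kJ/kg
Δh = -48.222 + -195 + -76.075 = -319.3 kJ/kg
Q = ṁ·Δh = 13.42 kg/s × -319.3 kJ/kg = -4285 kJ/s
|Q| = 4285 kW = 257100 kJ/min

Q_c = 257000 kJ/min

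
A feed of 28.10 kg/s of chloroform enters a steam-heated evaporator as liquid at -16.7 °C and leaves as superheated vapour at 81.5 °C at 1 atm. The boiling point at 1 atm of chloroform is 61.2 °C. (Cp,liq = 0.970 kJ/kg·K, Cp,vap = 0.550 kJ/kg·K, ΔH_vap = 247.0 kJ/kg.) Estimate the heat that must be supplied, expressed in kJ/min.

liquid -16.7→61.2 °C: 75.563 kJ/kg
vaporisation at 61.2 °C: 247 kJ/kg
vapour 61.2→81.5 °C: 11.165 kJ/kg
Δh = 75.563 + 247 + 11.165 = 333.73 kJ/kg
Q = ṁ·Δh = 28.10 kg/s × 333.73 kJ/kg = 9377.8 kJ/s
|Q| = 9377.8 kW = 562670 kJ/min

Q = 563000 kJ/min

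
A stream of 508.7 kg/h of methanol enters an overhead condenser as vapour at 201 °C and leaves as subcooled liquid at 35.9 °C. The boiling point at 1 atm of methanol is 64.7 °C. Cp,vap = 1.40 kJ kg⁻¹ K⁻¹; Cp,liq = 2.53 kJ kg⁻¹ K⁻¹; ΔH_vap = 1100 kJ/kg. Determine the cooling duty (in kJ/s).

Q_c = 193 kJ/s

vapour 201→64.7 °C: -190.82 kJ/kg
condensation at 64.7 °C: -1100 kJ/kg
liquid 64.7→35.9 °C: -72.864 kJ/kg
Δh = -190.82 + -1100 + -72.864 = -1363.7 kJ/kg
Q = ṁ·Δh = 508.7 kg/h × -1363.7 kJ/kg = -693710 kJ/h
|Q| = 192.7 kW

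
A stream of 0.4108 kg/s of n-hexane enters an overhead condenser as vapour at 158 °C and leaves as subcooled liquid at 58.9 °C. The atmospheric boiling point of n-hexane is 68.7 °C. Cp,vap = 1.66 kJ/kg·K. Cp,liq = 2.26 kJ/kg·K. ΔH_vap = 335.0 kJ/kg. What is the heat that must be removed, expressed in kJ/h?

Q_c = 747000 kJ/h

vapour 158→68.7 °C: -148.24 kJ/kg
condensation at 68.7 °C: -335 kJ/kg
liquid 68.7→58.9 °C: -22.148 kJ/kg
Δh = -148.24 + -335 + -22.148 = -505.39 kJ/kg
Q = ṁ·Δh = 0.4108 kg/s × -505.39 kJ/kg = -207.61 kJ/s
|Q| = 207.61 kW = 747410 kJ/h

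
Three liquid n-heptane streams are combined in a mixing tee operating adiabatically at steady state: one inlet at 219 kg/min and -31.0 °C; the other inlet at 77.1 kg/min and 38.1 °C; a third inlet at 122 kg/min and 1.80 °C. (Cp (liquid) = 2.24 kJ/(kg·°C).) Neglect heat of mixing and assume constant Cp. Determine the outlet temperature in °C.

T_out = -8.69 °C

Energy balance with Q = 0: Σ ṁᵢCp,ᵢ(T_out − Tᵢ) = 0
Σ ṁᵢCp,ᵢTᵢ = 219×2.24×-31.0 + 77.1×2.24×38.1 + 122×2.24×1.80 = -8135.4
Σ ṁᵢCp,ᵢ = 219×2.24 + 77.1×2.24 + 122×2.24 = 936.54
T_out = -8135.4 / 936.54 = -8.6867 °C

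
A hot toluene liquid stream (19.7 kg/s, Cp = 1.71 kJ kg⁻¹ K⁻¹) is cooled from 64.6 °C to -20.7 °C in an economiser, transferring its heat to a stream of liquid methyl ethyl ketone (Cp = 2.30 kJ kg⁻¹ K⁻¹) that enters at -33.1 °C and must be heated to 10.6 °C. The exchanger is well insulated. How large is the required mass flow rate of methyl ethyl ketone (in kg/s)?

Heat released by hot stream: Q = 19.7 × 1.71 × (64.6 − -20.7) = 2873.5 kJ/s
Energy balance on cold side (adiabatic exchanger): Q = ṁ_c·Cp_c·(T_c,out − T_c,in)
ṁ_c = 2873.5 / [2.30 × (10.6 − -33.1)] = 28.589 kg/s

ṁ_c = 28.6 kg/s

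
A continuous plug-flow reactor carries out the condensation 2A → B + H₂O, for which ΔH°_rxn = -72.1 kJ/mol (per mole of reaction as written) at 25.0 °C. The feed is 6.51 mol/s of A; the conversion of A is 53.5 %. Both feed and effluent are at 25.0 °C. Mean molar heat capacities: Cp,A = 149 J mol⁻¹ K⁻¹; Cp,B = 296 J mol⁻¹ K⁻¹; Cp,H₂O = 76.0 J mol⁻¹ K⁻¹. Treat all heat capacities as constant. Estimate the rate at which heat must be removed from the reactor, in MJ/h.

Q_out = 452 MJ/h

Extent of reaction ξ = 0.535 × 6.51 / 2 = 1.7414 mol/s
Reaction term: ξ·ΔH°_rxn = 1.7414 × -72.1 = -125.56 kJ/s
Q = ΔH = -125.56 kJ/s = -125.56 kW
Heat removed = 452 MJ/h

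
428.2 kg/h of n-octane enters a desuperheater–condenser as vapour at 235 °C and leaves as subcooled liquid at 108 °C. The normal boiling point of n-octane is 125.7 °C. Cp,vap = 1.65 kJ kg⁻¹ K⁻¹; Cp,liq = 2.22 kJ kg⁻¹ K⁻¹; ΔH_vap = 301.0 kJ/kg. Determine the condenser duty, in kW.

Q_c = 61.9 kW

vapour 235→125.7 °C: -180.34 kJ/kg
condensation at 125.7 °C: -301 kJ/kg
liquid 125.7→108 °C: -39.294 kJ/kg
Δh = -180.34 + -301 + -39.294 = -520.64 kJ/kg
Q = ṁ·Δh = 428.2 kg/h × -520.64 kJ/kg = -222940 kJ/h
|Q| = 61.927 kW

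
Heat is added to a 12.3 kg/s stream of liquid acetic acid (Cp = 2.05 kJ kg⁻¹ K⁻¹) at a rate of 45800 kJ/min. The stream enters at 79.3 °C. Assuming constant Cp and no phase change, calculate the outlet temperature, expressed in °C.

T_out = 110 °C

Q = 45800 kJ/min = 763.33 kJ/s
ΔT = Q/(ṁ·Cp) = 763.33/(12.3×2.05) = 30.273 K
T_out = 79.3 + 30.273 = 109.57 °C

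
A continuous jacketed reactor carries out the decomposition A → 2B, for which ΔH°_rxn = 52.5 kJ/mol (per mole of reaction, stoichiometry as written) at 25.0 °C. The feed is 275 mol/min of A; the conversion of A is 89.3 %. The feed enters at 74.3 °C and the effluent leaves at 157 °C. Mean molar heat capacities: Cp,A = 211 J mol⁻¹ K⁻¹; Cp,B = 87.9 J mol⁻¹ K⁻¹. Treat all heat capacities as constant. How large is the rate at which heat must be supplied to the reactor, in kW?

Extent of reaction ξ = 0.893 × 275 = 245.58 mol/min
Reaction term: ξ·ΔH°_rxn = 245.58 × 52.5 = 12893 kJ/min
Sensible, feed 74.3→25 °C: -2860.6 kJ/min
Outlet flows (mol/min): A 29.425, B 491.15
Sensible, products 25→157 °C: 6518.3 kJ/min
Q = ΔH = 16550 kJ/min = 275.84 kW
Heat supplied = 275.84 kW

Q_in = 276 kW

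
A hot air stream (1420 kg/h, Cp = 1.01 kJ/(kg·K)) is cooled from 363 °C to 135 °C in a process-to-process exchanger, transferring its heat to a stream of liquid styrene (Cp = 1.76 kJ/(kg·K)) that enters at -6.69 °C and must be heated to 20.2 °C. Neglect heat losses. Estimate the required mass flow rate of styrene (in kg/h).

ṁ_c = 6910 kg/h

Heat released by hot stream: Q = 1420 × 1.01 × (363 − 135) = 327000 kJ/h
Energy balance on cold side (adiabatic exchanger): Q = ṁ_c·Cp_c·(T_c,out − T_c,in)
ṁ_c = 327000 / [1.76 × (20.2 − -6.69)] = 6909.4 kg/h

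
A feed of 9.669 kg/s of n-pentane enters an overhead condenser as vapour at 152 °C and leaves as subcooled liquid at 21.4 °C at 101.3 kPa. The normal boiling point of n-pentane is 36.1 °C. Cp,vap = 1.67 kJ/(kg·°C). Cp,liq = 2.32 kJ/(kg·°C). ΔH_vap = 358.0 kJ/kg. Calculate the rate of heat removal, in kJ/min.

Q_c = 340000 kJ/min

vapour 152→36.1 °C: -193.55 kJ/kg
condensation at 36.1 °C: -358 kJ/kg
liquid 36.1→21.4 °C: -34.104 kJ/kg
Δh = -193.55 + -358 + -34.104 = -585.66 kJ/kg
Q = ṁ·Δh = 9.669 kg/s × -585.66 kJ/kg = -5662.7 kJ/s
|Q| = 5662.7 kW = 339760 kJ/min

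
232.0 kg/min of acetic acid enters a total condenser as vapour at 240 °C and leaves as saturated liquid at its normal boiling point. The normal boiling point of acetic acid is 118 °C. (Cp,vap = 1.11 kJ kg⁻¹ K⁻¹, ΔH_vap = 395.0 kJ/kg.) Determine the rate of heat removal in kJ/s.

Q_c = 2050 kJ/s

vapour 240→118 °C: -135.42 kJ/kg
condensation at 118 °C: -395 kJ/kg
Δh = -135.42 + -395 = -530.42 kJ/kg
Q = ṁ·Δh = 232.0 kg/min × -530.42 kJ/kg = -123060 kJ/min
|Q| = 2051 kW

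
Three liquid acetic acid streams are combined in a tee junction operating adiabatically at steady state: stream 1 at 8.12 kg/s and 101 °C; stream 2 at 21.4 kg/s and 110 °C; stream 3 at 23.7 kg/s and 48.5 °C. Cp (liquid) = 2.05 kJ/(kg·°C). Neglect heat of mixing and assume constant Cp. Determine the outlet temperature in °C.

T_out = 81.2 °C

Energy balance with Q = 0: Σ ṁᵢCp,ᵢ(T_out − Tᵢ) = 0
T_out = Σ ṁᵢCp,ᵢTᵢ / Σ ṁᵢCp,ᵢ
      = 8863.3 / 109.1 = 81.24 °C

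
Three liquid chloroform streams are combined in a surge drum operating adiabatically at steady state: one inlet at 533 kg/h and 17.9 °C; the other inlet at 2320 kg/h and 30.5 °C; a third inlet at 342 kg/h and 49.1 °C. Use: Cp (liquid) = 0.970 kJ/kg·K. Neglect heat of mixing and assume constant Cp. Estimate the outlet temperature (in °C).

T_out = 30.4 °C

Adiabatic, steady state ⇒ Σ ṁᵢCp,ᵢ(T_out − Tᵢ) = 0
T_out = Σ ṁᵢCp,ᵢTᵢ / Σ ṁᵢCp,ᵢ
      = 94180 / 3099.2 = 30.389 °C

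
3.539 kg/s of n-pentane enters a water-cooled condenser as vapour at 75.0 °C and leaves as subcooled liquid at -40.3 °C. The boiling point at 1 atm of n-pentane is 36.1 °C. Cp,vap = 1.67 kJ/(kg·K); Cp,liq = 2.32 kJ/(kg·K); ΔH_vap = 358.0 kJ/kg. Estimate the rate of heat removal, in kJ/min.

vapour 75.0→36.1 °C: -64.963 kJ/kg
condensation at 36.1 °C: -358 kJ/kg
liquid 36.1→-40.3 °C: -177.25 kJ/kg
Δh = -64.963 + -358 + -177.25 = -600.21 kJ/kg
Q = ṁ·Δh = 3.539 kg/s × -600.21 kJ/kg = -2124.1 kJ/s
|Q| = 2124.1 kW = 127450 kJ/min

Q_c = 127000 kJ/min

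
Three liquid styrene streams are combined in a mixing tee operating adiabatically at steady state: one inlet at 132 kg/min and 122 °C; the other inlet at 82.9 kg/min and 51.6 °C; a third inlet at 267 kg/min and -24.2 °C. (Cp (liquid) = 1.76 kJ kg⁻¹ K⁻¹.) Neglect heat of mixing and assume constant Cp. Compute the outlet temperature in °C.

Adiabatic, steady state ⇒ Σ ṁᵢCp,ᵢ(T_out − Tᵢ) = 0
Σ ṁᵢCp,ᵢTᵢ = 132×1.76×122 + 82.9×1.76×51.6 + 267×1.76×-24.2 = 24500
Σ ṁᵢCp,ᵢ = 132×1.76 + 82.9×1.76 + 267×1.76 = 848.14
T_out = 24500 / 848.14 = 28.886 °C

T_out = 28.9 °C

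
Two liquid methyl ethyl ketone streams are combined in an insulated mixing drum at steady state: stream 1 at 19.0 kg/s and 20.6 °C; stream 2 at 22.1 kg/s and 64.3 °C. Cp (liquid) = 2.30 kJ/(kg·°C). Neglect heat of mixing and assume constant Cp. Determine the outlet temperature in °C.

T_out = 44.1 °C

No heat crosses the boundary, so H_out = H_in.
Σ ṁᵢCp,ᵢTᵢ = 19.0×2.30×20.6 + 22.1×2.30×64.3 = 4168.6
Σ ṁᵢCp,ᵢ = 19.0×2.30 + 22.1×2.30 = 94.53
T_out = 4168.6 / 94.53 = 44.098 °C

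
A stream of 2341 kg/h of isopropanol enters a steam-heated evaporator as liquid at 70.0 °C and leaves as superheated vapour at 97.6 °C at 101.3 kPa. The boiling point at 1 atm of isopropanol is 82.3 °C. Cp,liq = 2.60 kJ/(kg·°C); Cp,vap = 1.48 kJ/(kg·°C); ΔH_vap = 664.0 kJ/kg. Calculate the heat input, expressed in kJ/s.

Q = 467 kJ/s

liquid 70.0→82.3 °C: 31.98 kJ/kg
vaporisation at 82.3 °C: 664 kJ/kg
vapour 82.3→97.6 °C: 22.644 kJ/kg
Δh = 31.98 + 664 + 22.644 = 718.62 kJ/kg
Q = ṁ·Δh = 2341 kg/h × 718.62 kJ/kg = 1.6823e+06 kJ/h
|Q| = 467.31 kW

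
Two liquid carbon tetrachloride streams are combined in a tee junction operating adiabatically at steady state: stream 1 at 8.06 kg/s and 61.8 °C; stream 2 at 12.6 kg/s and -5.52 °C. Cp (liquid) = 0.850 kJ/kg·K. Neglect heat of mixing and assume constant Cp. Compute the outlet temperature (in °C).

T_out = 20.7 °C

Energy balance with Q = 0: Σ ṁᵢCp,ᵢ(T_out − Tᵢ) = 0
T_out = Σ ṁᵢCp,ᵢTᵢ / Σ ṁᵢCp,ᵢ
      = 364.27 / 17.561 = 20.743 °C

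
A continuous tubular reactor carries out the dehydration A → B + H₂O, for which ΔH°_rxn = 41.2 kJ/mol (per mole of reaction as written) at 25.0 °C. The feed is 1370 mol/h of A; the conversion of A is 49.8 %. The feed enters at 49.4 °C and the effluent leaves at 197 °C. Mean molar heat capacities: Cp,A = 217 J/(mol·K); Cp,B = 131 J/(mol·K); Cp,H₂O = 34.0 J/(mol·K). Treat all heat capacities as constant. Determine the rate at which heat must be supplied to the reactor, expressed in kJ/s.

Q_in = 18.3 kJ/s

Extent of reaction ξ = 0.498 × 1370 = 682.26 mol/h
Reaction term: ξ·ΔH°_rxn = 682.26 × 41.2 = 28109 kJ/h
Sensible, feed 49.4→25 °C: -7253.9 kJ/h
Outlet flows (mol/h): A 687.74, B 682.26, H₂O 682.26
Sensible, products 25→197 °C: 45032 kJ/h
Q = ΔH = 65887 kJ/h = 18.302 kW
Heat supplied = 18.302 kJ/s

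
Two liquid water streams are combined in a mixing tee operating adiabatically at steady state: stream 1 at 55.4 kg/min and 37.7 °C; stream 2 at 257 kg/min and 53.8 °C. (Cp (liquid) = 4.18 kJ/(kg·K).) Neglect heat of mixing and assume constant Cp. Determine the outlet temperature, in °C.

No heat crosses the boundary, so H_out = H_in.
T_out = Σ ṁᵢCp,ᵢTᵢ / Σ ṁᵢCp,ᵢ
      = 66525 / 1305.8 = 50.945 °C

T_out = 50.9 °C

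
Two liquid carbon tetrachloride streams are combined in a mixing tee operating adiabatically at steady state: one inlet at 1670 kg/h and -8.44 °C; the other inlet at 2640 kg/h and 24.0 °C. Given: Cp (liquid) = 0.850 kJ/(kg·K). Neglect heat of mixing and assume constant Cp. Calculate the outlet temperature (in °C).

No heat crosses the boundary, so H_out = H_in.
Σ ṁᵢCp,ᵢTᵢ = 1670×0.850×-8.44 + 2640×0.850×24.0 = 41875
Σ ṁᵢCp,ᵢ = 1670×0.850 + 2640×0.850 = 3663.5
T_out = 41875 / 3663.5 = 11.43 °C

T_out = 11.4 °C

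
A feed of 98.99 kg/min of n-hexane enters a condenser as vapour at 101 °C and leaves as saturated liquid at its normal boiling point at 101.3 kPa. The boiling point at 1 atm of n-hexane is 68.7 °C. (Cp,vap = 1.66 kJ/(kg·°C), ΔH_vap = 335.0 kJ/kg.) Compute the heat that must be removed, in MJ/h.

vapour 101→68.7 °C: -53.618 kJ/kg
condensation at 68.7 °C: -335 kJ/kg
Δh = -53.618 + -335 = -388.62 kJ/kg
Q = ṁ·Δh = 98.99 kg/min × -388.62 kJ/kg = -38469 kJ/min
|Q| = 641.15 kW = 2308.2 MJ/h

Q_c = 2310 MJ/h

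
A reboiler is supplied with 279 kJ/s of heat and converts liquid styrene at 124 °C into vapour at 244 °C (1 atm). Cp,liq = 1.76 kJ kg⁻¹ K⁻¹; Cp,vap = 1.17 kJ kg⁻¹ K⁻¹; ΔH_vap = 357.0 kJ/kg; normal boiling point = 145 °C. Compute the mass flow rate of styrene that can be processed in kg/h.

ṁ = 1970 kg/h

Δh = 1.76×(145−124) + 357.0 + 1.17×(244−145) = 509.79 kJ/kg
Q = 279 kJ/s = 279 kJ/s = 1.0044e+06 kJ/h
ṁ = Q/Δh = 1.0044e+06 / 509.79 = 1970.2 kg/h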